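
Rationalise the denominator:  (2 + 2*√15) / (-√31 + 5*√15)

Multiply numerator and denominator by √31 + 5*√15.
Denominator becomes 344; numerator becomes 2*√31 + 10*√15 + 2*√465 + 150.

(√31 + 5*√15 + √465 + 75)/172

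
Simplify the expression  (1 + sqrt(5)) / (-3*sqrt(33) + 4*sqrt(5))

Multiply numerator and denominator by 4*sqrt(5) + 3*sqrt(33).
Denominator becomes -217; numerator becomes 4*sqrt(5) + 3*sqrt(33) + 20 + 3*sqrt(165).

(-3*sqrt(165) - 20 - 3*sqrt(33) - 4*sqrt(5))/217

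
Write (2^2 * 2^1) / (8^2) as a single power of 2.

2^2 = 2^2; 2^1 = 2^1; 8^2 = 2^6
Combine exponents: 2^(-3)

2^(-3)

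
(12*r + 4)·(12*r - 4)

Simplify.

144*r² - 16

Difference of squares with P = 12*r, Q = 4.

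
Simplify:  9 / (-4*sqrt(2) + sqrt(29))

-12*sqrt(2) - 3*sqrt(29)

Multiply numerator and denominator by sqrt(29) + 4*sqrt(2).
Denominator becomes -3; numerator becomes 9*sqrt(29) + 36*sqrt(2).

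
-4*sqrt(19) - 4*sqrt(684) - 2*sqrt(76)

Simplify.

-32*sqrt(19)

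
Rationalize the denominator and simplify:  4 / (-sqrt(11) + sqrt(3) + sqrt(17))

(-36*sqrt(11) - 12*sqrt(17) + 100*sqrt(3) + 8*sqrt(561))/123

Group as (sqrt(3) + sqrt(17)) - sqrt(11); multiply by (sqrt(3) + sqrt(17)) + sqrt(11), then rationalise the remaining surd.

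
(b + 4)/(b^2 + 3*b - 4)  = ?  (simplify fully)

1/(b - 1)

Factor: b^2 + 3*b - 4 = (b + 4)*(b - 1)
Cancel the common factor (b + 4).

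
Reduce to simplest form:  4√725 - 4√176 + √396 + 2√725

4√725 = 20*√29; 4√176 = 16*√11; √396 = 6*√11; 2√725 = 10*√29

-10*√11 + 30*√29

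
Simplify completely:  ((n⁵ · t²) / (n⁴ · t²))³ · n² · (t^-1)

n⁵/t

Inside the bracket: n¹
Raise to the power 3: n³
Multiply by n² · (t^-1): add exponents.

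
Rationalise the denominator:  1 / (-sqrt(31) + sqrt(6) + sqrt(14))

Group as (sqrt(6) + sqrt(14)) - sqrt(31); multiply by (sqrt(6) + sqrt(14)) + sqrt(31), then rationalise the remaining surd.

(11*sqrt(31) + 23*sqrt(14) + 39*sqrt(6) + 4*sqrt(651))/215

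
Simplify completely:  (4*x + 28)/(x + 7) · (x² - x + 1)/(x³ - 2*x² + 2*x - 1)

4/(x - 1)

Factor: 4*x + 28 = 4·(x + 7);  x³ - 2*x² + 2*x - 1 = (x - 1)·(x² - x + 1)
Cancel the common factors (x² - x + 1), (x + 7).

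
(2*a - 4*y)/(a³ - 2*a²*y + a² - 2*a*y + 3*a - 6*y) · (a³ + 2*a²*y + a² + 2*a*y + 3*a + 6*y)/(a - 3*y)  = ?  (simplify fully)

Factor: 2*a - 4*y = 2·(a - 2*y);  a³ - 2*a²*y + a² - 2*a*y + 3*a - 6*y = (a - 2*y)·(a² + a + 3);  a³ + 2*a²*y + a² + 2*a*y + 3*a + 6*y = (a + 2*y)·(a² + a + 3)
Cancel the common factors (a² + a + 3), (a - 2*y).

(-2*a - 4*y)/(-a + 3*y)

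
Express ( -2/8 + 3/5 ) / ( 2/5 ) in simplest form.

Numerator: -2/8 + 3/5 = 7/20
Denominator: 2/5 = 2/5
Divide: (7/20) · (5/2) = 7/8

7/8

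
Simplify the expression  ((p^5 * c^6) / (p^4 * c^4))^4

Inside the bracket: p^1 * c^2
Raise to the power 4: p^4 * c^8

c^8*p^4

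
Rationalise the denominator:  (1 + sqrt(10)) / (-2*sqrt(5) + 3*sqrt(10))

(2*sqrt(5) + 3*sqrt(10) + 10*sqrt(2) + 30)/70

Multiply numerator and denominator by 2*sqrt(5) + 3*sqrt(10).
Denominator becomes 70; numerator becomes 2*sqrt(5) + 3*sqrt(10) + 10*sqrt(2) + 30.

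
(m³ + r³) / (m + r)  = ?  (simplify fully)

m² - m*r + r²

Factor as (a+b)(a^2-ab+b^2) with a=m, b=r.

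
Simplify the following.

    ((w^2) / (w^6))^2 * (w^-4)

w^(-12)

Inside the bracket: (w^-4)
Raise to the power 2: (w^-8)
Multiply by (w^-4): add exponents.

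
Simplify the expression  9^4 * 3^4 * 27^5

3^27

9^4 = 3^8; 3^4 = 3^4; 27^5 = 3^15
Combine exponents: 3^27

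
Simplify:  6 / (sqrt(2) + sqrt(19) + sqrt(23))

(-3*sqrt(874) - 3*sqrt(23) + 9*sqrt(19) + 60*sqrt(2))/37

Group as (sqrt(19) + sqrt(23)) + sqrt(2); multiply by (sqrt(19) + sqrt(23)) - sqrt(2), then rationalise the remaining surd.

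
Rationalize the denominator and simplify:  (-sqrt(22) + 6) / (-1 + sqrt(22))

(-16 + 5*sqrt(22))/21

Multiply numerator and denominator by -sqrt(22) - 1.
Denominator becomes -21; numerator becomes -5*sqrt(22) + 16.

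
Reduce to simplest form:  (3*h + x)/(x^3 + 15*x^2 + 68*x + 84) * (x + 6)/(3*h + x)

1/(x^2 + 9*x + 14)

Factor: x^3 + 15*x^2 + 68*x + 84 = (x + 7)*(x + 6)*(x + 2)
Cancel the common factors (3*h + x), (x + 6).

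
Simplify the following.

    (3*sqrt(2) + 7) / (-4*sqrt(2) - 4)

Multiply numerator and denominator by -4 + 4*sqrt(2).
Denominator becomes -16; numerator becomes -4 + 16*sqrt(2).

(-4*sqrt(2) + 1)/4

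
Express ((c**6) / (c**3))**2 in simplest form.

c**6

Inside the bracket: c**3
Raise to the power 2: c**6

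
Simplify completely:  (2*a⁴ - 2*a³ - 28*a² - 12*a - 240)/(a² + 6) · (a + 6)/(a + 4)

2*a² + 2*a - 60

Factor: 2*a⁴ - 2*a³ - 28*a² - 12*a - 240 = 2·(a - 5)·(a² + 6)·(a + 4)
Cancel the common factors (a² + 6), (a + 4).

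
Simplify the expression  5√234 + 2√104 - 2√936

7*√26

5√234 = 15*√26; 2√104 = 4*√26; 2√936 = 12*√26
Combine: (15 + 4 - 12)·√26 = 7*√26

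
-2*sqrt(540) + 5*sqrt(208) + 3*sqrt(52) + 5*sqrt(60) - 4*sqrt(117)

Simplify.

2*sqrt(540) = 12*sqrt(15); 5*sqrt(208) = 20*sqrt(13); 3*sqrt(52) = 6*sqrt(13); 5*sqrt(60) = 10*sqrt(15); 4*sqrt(117) = 12*sqrt(13)

-2*sqrt(15) + 14*sqrt(13)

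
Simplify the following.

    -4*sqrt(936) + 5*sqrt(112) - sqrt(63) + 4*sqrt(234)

-12*sqrt(26) + 17*sqrt(7)

4*sqrt(936) = 24*sqrt(26); 5*sqrt(112) = 20*sqrt(7); sqrt(63) = 3*sqrt(7); 4*sqrt(234) = 12*sqrt(26)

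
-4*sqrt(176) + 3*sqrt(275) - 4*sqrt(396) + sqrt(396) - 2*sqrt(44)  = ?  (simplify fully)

4*sqrt(176) = 16*sqrt(11); 3*sqrt(275) = 15*sqrt(11); 4*sqrt(396) = 24*sqrt(11); sqrt(396) = 6*sqrt(11); 2*sqrt(44) = 4*sqrt(11)
Combine: (-16 + 15 - 24 + 6 - 4)·sqrt(11) = -23*sqrt(11)

-23*sqrt(11)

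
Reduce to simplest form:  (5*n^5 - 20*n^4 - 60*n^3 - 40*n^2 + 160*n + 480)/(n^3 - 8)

5*n^2 - 20*n - 60

Factor: 5*n^5 - 20*n^4 - 60*n^3 - 40*n^2 + 160*n + 480 = 5*(n - 2)*(n^2 + 2*n + 4)*(n - 6)*(n + 2);  n^3 - 8 = (n - 2)*(n^2 + 2*n + 4)
Cancel the common factors (n^2 + 2*n + 4), (n - 2).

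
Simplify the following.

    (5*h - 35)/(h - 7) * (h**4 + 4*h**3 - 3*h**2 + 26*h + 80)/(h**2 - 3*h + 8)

5*h**2 + 35*h + 50

Factor: 5*h - 35 = 5*(h - 7);  h**4 + 4*h**3 - 3*h**2 + 26*h + 80 = (h + 5)*(h**2 - 3*h + 8)*(h + 2)
Cancel the common factors (h**2 - 3*h + 8), (h - 7).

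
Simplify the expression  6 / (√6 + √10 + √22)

Group as (√10 + √22) + √6; multiply by (√10 + √22) - √6, then rationalise the remaining surd.

(-2*√330 - 3*√22 + 9*√10 + 13*√6)/17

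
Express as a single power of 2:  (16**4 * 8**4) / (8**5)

16**4 = 2**16; 8**4 = 2**12; 8**5 = 2**15
Combine exponents: 2**13

2**13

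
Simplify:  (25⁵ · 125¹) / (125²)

25⁵ = 5^10; 125¹ = 5^3; 125² = 5^6
Combine exponents: 5^7

5^7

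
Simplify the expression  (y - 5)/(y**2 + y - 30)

1/(y + 6)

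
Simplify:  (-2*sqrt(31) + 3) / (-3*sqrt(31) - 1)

(-11*sqrt(31) + 189)/278

Multiply numerator and denominator by -1 + 3*sqrt(31).
Denominator becomes -278; numerator becomes -189 + 11*sqrt(31).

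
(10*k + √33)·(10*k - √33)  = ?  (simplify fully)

100*k² - 33

Product of conjugates: (P+Q)(P-Q) = P^2 - Q^2.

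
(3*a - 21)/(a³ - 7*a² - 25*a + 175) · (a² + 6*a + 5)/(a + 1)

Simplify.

Factor: 3*a - 21 = 3·(a - 7);  a³ - 7*a² - 25*a + 175 = (a - 5)·(a + 5)·(a - 7);  a² + 6*a + 5 = (a + 5)·(a + 1)
Cancel the common factors (a + 5), (a - 7), (a + 1).

3/(a - 5)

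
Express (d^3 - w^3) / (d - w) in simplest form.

d^2 + d*w + w^2

d^3 - w^3 = (d - w)(d^2 + d*w + w^2).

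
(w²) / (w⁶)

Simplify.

w^(-4)

Quotient: (w^-4)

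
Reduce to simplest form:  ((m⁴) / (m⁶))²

Inside the bracket: (m^-2)
Raise to the power 2: (m^-4)

m^(-4)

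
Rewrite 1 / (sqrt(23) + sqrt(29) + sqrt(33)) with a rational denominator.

(-2*sqrt(22011) + 19*sqrt(33) + 27*sqrt(29) + 39*sqrt(23))/2307

Group as (sqrt(23) + sqrt(33)) + sqrt(29); multiply by (sqrt(23) + sqrt(33)) - sqrt(29), then rationalise the remaining surd.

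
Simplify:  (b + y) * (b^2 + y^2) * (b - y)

(b+y)(b-y) = b^2 - y^2; continue pairing.

b^4 - y^4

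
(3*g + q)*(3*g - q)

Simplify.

9*g**2 - q**2

Product of conjugates: (P+Q)(P-Q) = P**2 - Q**2.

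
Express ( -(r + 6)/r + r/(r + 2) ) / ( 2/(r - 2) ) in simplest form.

(-4*r^2 + 2*r + 12)/(r^2 + 2*r)

Numerator: -(r + 6)/r + r/(r + 2) = (-8*r - 12)/(r^2 + 2*r)
Denominator: 2/(r - 2) = 2/(r - 2)
Divide: ((-8*r - 12)/(r^2 + 2*r)) · (r/2 - 1) = (-4*r^2 + 2*r + 12)/(r^2 + 2*r)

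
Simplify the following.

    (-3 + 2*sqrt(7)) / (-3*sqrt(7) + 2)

(-36 + 5*sqrt(7))/59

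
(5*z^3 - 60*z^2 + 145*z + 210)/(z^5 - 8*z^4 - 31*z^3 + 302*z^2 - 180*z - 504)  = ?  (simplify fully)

5/(z^2 + 4*z - 12)

Factor: 5*z^3 - 60*z^2 + 145*z + 210 = 5*(z - 7)*(z - 6)*(z + 1);  z^5 - 8*z^4 - 31*z^3 + 302*z^2 - 180*z - 504 = (z - 6)*(z + 6)*(z - 2)*(z - 7)*(z + 1)
Cancel the common factors (z - 6), (z - 7), (z + 1).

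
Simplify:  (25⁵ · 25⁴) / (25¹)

5^16

25⁵ = 5^10; 25⁴ = 5^8; 25¹ = 5^2
Combine exponents: 5^16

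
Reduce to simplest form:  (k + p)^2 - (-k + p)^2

4*k*p

Binomially expand both and collect terms in p, k.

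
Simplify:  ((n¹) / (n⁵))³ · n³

Inside the bracket: (n^-4)
Raise to the power 3: (n^-12)
Multiply by n³: add exponents.

n^(-9)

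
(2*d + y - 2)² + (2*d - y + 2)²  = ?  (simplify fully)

8*d² + 2*y² - 8*y + 8

Binomially expand both and collect terms in (2*d), (y - 2).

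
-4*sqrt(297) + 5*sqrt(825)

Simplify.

13*sqrt(33)

4*sqrt(297) = 12*sqrt(33); 5*sqrt(825) = 25*sqrt(33)
Combine: (-12 + 25)·sqrt(33) = 13*sqrt(33)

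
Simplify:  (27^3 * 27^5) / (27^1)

3^21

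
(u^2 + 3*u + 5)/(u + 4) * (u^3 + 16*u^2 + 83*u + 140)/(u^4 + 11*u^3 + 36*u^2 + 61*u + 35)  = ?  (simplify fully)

(u + 5)/(u + 1)

Factor: u^3 + 16*u^2 + 83*u + 140 = (u + 5)*(u + 7)*(u + 4);  u^4 + 11*u^3 + 36*u^2 + 61*u + 35 = (u^2 + 3*u + 5)*(u + 7)*(u + 1)
Cancel the common factors (u^2 + 3*u + 5), (u + 4), (u + 7).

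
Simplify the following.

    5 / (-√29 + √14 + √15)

Group as (√14 + √15) - √29; multiply by (√14 + √15) + √29, then rationalise the remaining surd.

(14*√15 + 15*√14 + √6090)/84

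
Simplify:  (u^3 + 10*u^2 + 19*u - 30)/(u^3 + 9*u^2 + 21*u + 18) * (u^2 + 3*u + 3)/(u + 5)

u - 1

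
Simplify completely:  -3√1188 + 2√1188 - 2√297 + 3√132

-6*√33

3√1188 = 18*√33; 2√1188 = 12*√33; 2√297 = 6*√33; 3√132 = 6*√33
Combine: (-18 + 12 - 6 + 6)·√33 = -6*√33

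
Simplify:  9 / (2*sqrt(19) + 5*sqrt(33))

Multiply numerator and denominator by -5*sqrt(33) + 2*sqrt(19).
Denominator becomes -749; numerator becomes -45*sqrt(33) + 18*sqrt(19).

(-18*sqrt(19) + 45*sqrt(33))/749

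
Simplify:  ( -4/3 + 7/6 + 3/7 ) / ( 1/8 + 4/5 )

Numerator: -4/3 + 7/6 + 3/7 = 11/42
Denominator: 1/8 + 4/5 = 37/40
Divide: (11/42) · (40/37) = 220/777

220/777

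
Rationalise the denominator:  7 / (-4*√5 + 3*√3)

(-28*√5 - 21*√3)/53

Multiply numerator and denominator by 3*√3 + 4*√5.
Denominator becomes -53; numerator becomes 21*√3 + 28*√5.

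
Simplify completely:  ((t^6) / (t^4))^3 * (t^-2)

Inside the bracket: t^2
Raise to the power 3: t^6
Multiply by (t^-2): add exponents.

t^4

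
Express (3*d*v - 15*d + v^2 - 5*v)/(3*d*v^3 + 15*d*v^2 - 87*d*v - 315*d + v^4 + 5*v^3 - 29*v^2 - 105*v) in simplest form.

1/(v^2 + 10*v + 21)

Factor: 3*d*v - 15*d + v^2 - 5*v = (v - 5)*(3*d + v);  3*d*v^3 + 15*d*v^2 - 87*d*v - 315*d + v^4 + 5*v^3 - 29*v^2 - 105*v = (v - 5)*(v + 3)*(3*d + v)*(v + 7)
Cancel the common factors (v - 5), (3*d + v).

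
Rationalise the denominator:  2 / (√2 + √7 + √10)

Group as (√2 + √10) + √7; multiply by (√2 + √10) - √7, then rationalise the remaining surd.

(-8*√35 - 2*√10 + 10*√7 + 30*√2)/55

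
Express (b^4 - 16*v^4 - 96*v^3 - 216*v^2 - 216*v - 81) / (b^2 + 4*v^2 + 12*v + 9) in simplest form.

b^4 - 16*v^4 - 96*v^3 - 216*v^2 - 216*v - 81 factors as -(-b + 2*v + 3)*(b + 2*v + 3)*(b^2 + 4*v^2 + 12*v + 9).

b^2 - 4*v^2 - 12*v - 9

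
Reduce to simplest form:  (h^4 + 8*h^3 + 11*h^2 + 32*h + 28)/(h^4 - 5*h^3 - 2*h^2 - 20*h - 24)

Factor: h^4 + 8*h^3 + 11*h^2 + 32*h + 28 = (h + 1)*(h + 7)*(h^2 + 4);  h^4 - 5*h^3 - 2*h^2 - 20*h - 24 = (h^2 + 4)*(h + 1)*(h - 6)
Cancel the common factors (h^2 + 4), (h + 1).

(h + 7)/(h - 6)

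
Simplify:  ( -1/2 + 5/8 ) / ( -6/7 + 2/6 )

-21/88

Numerator: -1/2 + 5/8 = 1/8
Denominator: -6/7 + 2/6 = -11/21
Divide: (1/8) · (-21/11) = -21/88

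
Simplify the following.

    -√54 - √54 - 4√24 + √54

-11*√6

√54 = 3*√6; √54 = 3*√6; 4√24 = 8*√6; √54 = 3*√6
Combine: (-3 - 3 - 8 + 3)·√6 = -11*√6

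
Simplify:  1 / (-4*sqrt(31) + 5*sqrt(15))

(-4*sqrt(31) - 5*sqrt(15))/121

Multiply numerator and denominator by 5*sqrt(15) + 4*sqrt(31).
Denominator becomes -121; numerator becomes 5*sqrt(15) + 4*sqrt(31).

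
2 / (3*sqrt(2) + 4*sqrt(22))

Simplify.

(-3*sqrt(2) + 4*sqrt(22))/167

Multiply numerator and denominator by -4*sqrt(22) + 3*sqrt(2).
Denominator becomes -334; numerator becomes -8*sqrt(22) + 6*sqrt(2).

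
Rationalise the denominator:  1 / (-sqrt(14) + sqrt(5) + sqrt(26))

(-17*sqrt(14) - 7*sqrt(26) + 35*sqrt(5) + 4*sqrt(455))/231

Group as (sqrt(5) + sqrt(26)) - sqrt(14); multiply by (sqrt(5) + sqrt(26)) + sqrt(14), then rationalise the remaining surd.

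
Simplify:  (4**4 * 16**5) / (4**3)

4**4 = 2**8; 16**5 = 2**20; 4**3 = 2**6
Combine exponents: 2**22

2**22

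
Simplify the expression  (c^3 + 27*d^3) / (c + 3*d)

Apply the sum-of-cubes factorisation and cancel (c + 3*d).

c^2 - 3*c*d + 9*d^2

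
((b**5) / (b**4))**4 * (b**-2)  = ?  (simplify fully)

Inside the bracket: b**1
Raise to the power 4: b**4
Multiply by (b**-2): add exponents.

b**2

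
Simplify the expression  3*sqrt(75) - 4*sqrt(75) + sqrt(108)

3*sqrt(75) = 15*sqrt(3); 4*sqrt(75) = 20*sqrt(3); sqrt(108) = 6*sqrt(3)
Combine: (15 - 20 + 6)·sqrt(3) = sqrt(3)

sqrt(3)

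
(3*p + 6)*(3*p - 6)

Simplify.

Difference of squares with P = 3*p, Q = 6.

9*p**2 - 36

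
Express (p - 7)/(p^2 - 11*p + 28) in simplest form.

1/(p - 4)

Factor: p^2 - 11*p + 28 = (p - 7)*(p - 4)
Cancel the common factor (p - 7).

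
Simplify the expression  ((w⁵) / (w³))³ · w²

Inside the bracket: w²
Raise to the power 3: w⁶
Multiply by w²: add exponents.

w⁸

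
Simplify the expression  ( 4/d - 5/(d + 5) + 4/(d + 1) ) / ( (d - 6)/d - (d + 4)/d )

Numerator: 4/d - 5/(d + 5) + 4/(d + 1) = (3*d^2 + 39*d + 20)/(d^3 + 6*d^2 + 5*d)
Denominator: (d - 6)/d - (d + 4)/d = -10/d
Divide: ((3*d^2 + 39*d + 20)/(d^3 + 6*d^2 + 5*d)) · (-d/10) = (-3*d^2 - 39*d - 20)/(10*d^2 + 60*d + 50)

(-3*d^2 - 39*d - 20)/(10*d^2 + 60*d + 50)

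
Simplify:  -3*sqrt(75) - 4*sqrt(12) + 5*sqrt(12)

3*sqrt(75) = 15*sqrt(3); 4*sqrt(12) = 8*sqrt(3); 5*sqrt(12) = 10*sqrt(3)
Combine: (-15 - 8 + 10)·sqrt(3) = -13*sqrt(3)

-13*sqrt(3)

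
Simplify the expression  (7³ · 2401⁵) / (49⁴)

7^15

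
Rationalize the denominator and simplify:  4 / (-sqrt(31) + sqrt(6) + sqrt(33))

Group as (sqrt(6) + sqrt(33)) - sqrt(31); multiply by (sqrt(6) + sqrt(33)) + sqrt(31), then rationalise the remaining surd.

(-4*sqrt(31) + 2*sqrt(33) + 29*sqrt(6) + 3*sqrt(682))/91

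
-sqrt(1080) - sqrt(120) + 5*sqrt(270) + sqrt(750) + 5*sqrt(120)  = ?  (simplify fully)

sqrt(1080) = 6*sqrt(30); sqrt(120) = 2*sqrt(30); 5*sqrt(270) = 15*sqrt(30); sqrt(750) = 5*sqrt(30); 5*sqrt(120) = 10*sqrt(30)
Combine: (-6 - 2 + 15 + 5 + 10)·sqrt(30) = 22*sqrt(30)

22*sqrt(30)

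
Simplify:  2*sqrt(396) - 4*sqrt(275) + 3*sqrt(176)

4*sqrt(11)

2*sqrt(396) = 12*sqrt(11); 4*sqrt(275) = 20*sqrt(11); 3*sqrt(176) = 12*sqrt(11)
Combine: (12 - 20 + 12)·sqrt(11) = 4*sqrt(11)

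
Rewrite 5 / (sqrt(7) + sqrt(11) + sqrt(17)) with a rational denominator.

(-10*sqrt(1309) + 5*sqrt(17) + 65*sqrt(11) + 105*sqrt(7))/307

Group as (sqrt(11) + sqrt(17)) + sqrt(7); multiply by (sqrt(11) + sqrt(17)) - sqrt(7), then rationalise the remaining surd.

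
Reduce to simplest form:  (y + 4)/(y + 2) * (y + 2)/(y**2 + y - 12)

1/(y - 3)

Factor: y**2 + y - 12 = (y + 4)*(y - 3)
Cancel the common factors (y + 2), (y + 4).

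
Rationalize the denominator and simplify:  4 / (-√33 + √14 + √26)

(-28*√33 + 84*√26 + 180*√14 + 16*√3003)/1407

Group as (√14 + √26) - √33; multiply by (√14 + √26) + √33, then rationalise the remaining surd.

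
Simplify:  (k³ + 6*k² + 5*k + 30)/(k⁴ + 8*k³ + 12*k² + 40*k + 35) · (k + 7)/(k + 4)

(k + 6)/(k² + 5*k + 4)

Factor: k³ + 6*k² + 5*k + 30 = (k + 6)·(k² + 5);  k⁴ + 8*k³ + 12*k² + 40*k + 35 = (k + 7)·(k + 1)·(k² + 5)
Cancel the common factors (k² + 5), (k + 7).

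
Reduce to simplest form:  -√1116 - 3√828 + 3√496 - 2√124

√1116 = 6*√31; 3√828 = 18*√23; 3√496 = 12*√31; 2√124 = 4*√31

-18*√23 + 2*√31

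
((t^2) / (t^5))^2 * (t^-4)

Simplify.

t^(-10)

Inside the bracket: (t^-3)
Raise to the power 2: (t^-6)
Multiply by (t^-4): add exponents.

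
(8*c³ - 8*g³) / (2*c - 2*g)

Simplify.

(2*c)^3 - (2*g)^3 = (2*c - 2*g)(4*c² + 4*c*g + 4*g²).

4*c² + 4*c*g + 4*g²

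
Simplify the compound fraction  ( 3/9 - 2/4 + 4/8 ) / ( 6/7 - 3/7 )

7/9

Numerator: 3/9 - 2/4 + 4/8 = 1/3
Denominator: 6/7 - 3/7 = 3/7
Divide: (1/3) · (7/3) = 7/9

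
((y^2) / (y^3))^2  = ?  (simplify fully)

y^(-2)

Inside the bracket: (y^-1)
Raise to the power 2: (y^-2)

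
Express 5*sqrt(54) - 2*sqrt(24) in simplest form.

5*sqrt(54) = 15*sqrt(6); 2*sqrt(24) = 4*sqrt(6)
Combine: (15 - 4)·sqrt(6) = 11*sqrt(6)

11*sqrt(6)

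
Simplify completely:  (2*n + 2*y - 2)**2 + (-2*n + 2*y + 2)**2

8*n**2 - 16*n + 8*y**2 + 8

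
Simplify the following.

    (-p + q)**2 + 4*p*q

(p + q)**2

Expand the square and combine the 4*p*q term.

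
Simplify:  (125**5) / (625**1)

125**5 = 5**15; 625**1 = 5**4
Combine exponents: 5**11

5**11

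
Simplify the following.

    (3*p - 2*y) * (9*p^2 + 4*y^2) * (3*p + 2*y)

((3*p)+(2*y))((3*p)-(2*y)) = 9*p^2 - 4*y^2; continue pairing.

81*p^4 - 16*y^4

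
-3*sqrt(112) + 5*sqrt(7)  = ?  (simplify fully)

-7*sqrt(7)

3*sqrt(112) = 12*sqrt(7); 5*sqrt(7) = 5*sqrt(7)
Combine: (-12 + 5)·sqrt(7) = -7*sqrt(7)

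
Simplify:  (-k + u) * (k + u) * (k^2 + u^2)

Telescope via difference of squares: (u+k)(u-k) = -k^2 + u^2, then repeat with the next factor.

-k^4 + u^4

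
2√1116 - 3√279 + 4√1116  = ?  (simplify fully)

27*√31

2√1116 = 12*√31; 3√279 = 9*√31; 4√1116 = 24*√31
Combine: (12 - 9 + 24)·√31 = 27*√31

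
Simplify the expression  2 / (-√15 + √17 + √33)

(-70*√15 - 2*√33 + 62*√17 + 12*√935)/1019

Group as (√17 + √33) - √15; multiply by (√17 + √33) + √15, then rationalise the remaining surd.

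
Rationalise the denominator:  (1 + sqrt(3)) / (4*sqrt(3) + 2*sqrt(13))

(-6 - 2*sqrt(3) + sqrt(13) + sqrt(39))/2

Multiply numerator and denominator by -2*sqrt(13) + 4*sqrt(3).
Denominator becomes -4; numerator becomes -2*sqrt(39) - 2*sqrt(13) + 4*sqrt(3) + 12.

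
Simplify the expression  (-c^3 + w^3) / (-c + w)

c^2 + c*w + w^2

w^3 - c^3 = (-c + w)(c^2 + c*w + w^2).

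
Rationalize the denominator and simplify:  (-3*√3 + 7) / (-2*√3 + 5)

(-√3 + 17)/13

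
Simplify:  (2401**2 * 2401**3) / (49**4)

7**12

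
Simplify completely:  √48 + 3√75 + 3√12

√48 = 4*√3; 3√75 = 15*√3; 3√12 = 6*√3
Combine: (4 + 15 + 6)·√3 = 25*√3

25*√3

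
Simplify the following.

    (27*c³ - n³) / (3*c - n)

9*c² + 3*c*n + n²

(3*c)^3 - n^3 = (3*c - n)(9*c² + 3*c*n + n²).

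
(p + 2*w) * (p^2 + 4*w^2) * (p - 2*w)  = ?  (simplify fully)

p^4 - 16*w^4

(p+(2*w))(p-(2*w)) = p^2 - 4*w^2; continue pairing.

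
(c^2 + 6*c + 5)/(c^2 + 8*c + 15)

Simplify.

Factor: c^2 + 6*c + 5 = (c + 1)*(c + 5);  c^2 + 8*c + 15 = (c + 5)*(c + 3)
Cancel the common factor (c + 5).

(c + 1)/(c + 3)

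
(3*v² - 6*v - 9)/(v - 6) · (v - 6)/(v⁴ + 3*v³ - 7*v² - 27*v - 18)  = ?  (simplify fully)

Factor: 3*v² - 6*v - 9 = 3·(v - 3)·(v + 1);  v⁴ + 3*v³ - 7*v² - 27*v - 18 = (v - 3)·(v + 1)·(v + 2)·(v + 3)
Cancel the common factors (v - 6), (v - 3), (v + 1).

3/(v² + 5*v + 6)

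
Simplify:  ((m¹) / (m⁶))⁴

m^(-20)

Inside the bracket: (m^-5)
Raise to the power 4: (m^-20)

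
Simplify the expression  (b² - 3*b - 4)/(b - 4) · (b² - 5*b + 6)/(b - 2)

Factor: b² - 3*b - 4 = (b + 1)·(b - 4);  b² - 5*b + 6 = (b - 3)·(b - 2)
Cancel the common factors (b - 4), (b - 2).

b² - 2*b - 3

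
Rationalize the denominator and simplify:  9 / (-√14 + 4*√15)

Multiply numerator and denominator by √14 + 4*√15.
Denominator becomes 226; numerator becomes 9*√14 + 36*√15.

(9*√14 + 36*√15)/226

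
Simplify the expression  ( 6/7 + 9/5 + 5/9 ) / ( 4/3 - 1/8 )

8096/3045

Numerator: 6/7 + 9/5 + 5/9 = 1012/315
Denominator: 4/3 - 1/8 = 29/24
Divide: (1012/315) · (24/29) = 8096/3045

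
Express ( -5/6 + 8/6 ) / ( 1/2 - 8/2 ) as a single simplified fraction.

Numerator: -5/6 + 8/6 = 1/2
Denominator: 1/2 - 8/2 = -7/2
Divide: (1/2) · (-2/7) = -1/7

-1/7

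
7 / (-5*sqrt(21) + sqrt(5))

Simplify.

Multiply numerator and denominator by sqrt(5) + 5*sqrt(21).
Denominator becomes -520; numerator becomes 7*sqrt(5) + 35*sqrt(21).

(-35*sqrt(21) - 7*sqrt(5))/520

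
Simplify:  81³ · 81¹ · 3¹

3^17

81³ = 3^12; 81¹ = 3^4; 3¹ = 3^1
Combine exponents: 3^17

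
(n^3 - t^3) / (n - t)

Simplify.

n^2 + n*t + t^2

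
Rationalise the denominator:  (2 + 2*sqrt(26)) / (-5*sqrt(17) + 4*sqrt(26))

Multiply numerator and denominator by 4*sqrt(26) + 5*sqrt(17).
Denominator becomes -9; numerator becomes 8*sqrt(26) + 10*sqrt(17) + 208 + 10*sqrt(442).

(-10*sqrt(442) - 208 - 10*sqrt(17) - 8*sqrt(26))/9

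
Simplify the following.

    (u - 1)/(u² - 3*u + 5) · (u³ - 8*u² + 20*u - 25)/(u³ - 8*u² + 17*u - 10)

1/(u - 2)

Factor: u³ - 8*u² + 20*u - 25 = (u - 5)·(u² - 3*u + 5);  u³ - 8*u² + 17*u - 10 = (u - 5)·(u - 2)·(u - 1)
Cancel the common factors (u² - 3*u + 5), (u - 1), (u - 5).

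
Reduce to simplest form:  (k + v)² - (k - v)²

Only the odd-power cross terms survive.

4*k*v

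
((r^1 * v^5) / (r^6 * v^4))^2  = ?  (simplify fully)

Inside the bracket: (r^-5) * v^1
Raise to the power 2: (r^-10) * v^2

v^2/r^10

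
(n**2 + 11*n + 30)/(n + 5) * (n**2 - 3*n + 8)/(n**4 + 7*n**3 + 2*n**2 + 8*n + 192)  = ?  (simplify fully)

1/(n + 4)

Factor: n**2 + 11*n + 30 = (n + 5)*(n + 6);  n**4 + 7*n**3 + 2*n**2 + 8*n + 192 = (n + 6)*(n**2 - 3*n + 8)*(n + 4)
Cancel the common factors (n**2 - 3*n + 8), (n + 6), (n + 5).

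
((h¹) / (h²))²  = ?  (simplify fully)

h^(-2)

Inside the bracket: (h^-1)
Raise to the power 2: (h^-2)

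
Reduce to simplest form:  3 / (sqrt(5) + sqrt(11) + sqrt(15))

(-10*sqrt(33) + sqrt(15) + 9*sqrt(11) + 21*sqrt(5))/73

Group as (sqrt(11) + sqrt(15)) + sqrt(5); multiply by (sqrt(11) + sqrt(15)) - sqrt(5), then rationalise the remaining surd.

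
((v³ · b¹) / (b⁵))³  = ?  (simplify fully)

v⁹/b^12

Inside the bracket: v³ · (b^-4)
Raise to the power 3: v⁹ · (b^-12)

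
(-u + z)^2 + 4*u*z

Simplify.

Expanding gives u^2 + 2*u*z + z^2, a perfect square.

(u + z)^2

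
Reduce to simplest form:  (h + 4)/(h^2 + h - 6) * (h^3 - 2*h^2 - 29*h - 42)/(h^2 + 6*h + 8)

(h - 7)/(h - 2)

Factor: h^2 + h - 6 = (h + 3)*(h - 2);  h^3 - 2*h^2 - 29*h - 42 = (h + 2)*(h - 7)*(h + 3);  h^2 + 6*h + 8 = (h + 4)*(h + 2)
Cancel the common factors (h + 3), (h + 2), (h + 4).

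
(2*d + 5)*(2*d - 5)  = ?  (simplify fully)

(2*d)**2 - (5)**2 = 4*d**2 - 25.

4*d**2 - 25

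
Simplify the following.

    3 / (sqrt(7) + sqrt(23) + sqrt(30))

Group as (sqrt(7) + sqrt(30)) + sqrt(23); multiply by (sqrt(7) + sqrt(30)) - sqrt(23), then rationalise the remaining surd.

(-3*sqrt(4830) + 21*sqrt(23) + 69*sqrt(7))/322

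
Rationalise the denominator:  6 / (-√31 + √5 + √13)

Group as (√5 + √13) - √31; multiply by (√5 + √13) + √31, then rationalise the remaining surd.

(78*√31 + 138*√13 + 234*√5 + 12*√2015)/91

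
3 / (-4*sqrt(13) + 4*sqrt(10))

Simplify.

(-sqrt(13) - sqrt(10))/4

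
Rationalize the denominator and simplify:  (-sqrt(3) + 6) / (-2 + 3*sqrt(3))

Multiply numerator and denominator by -3*sqrt(3) - 2.
Denominator becomes -23; numerator becomes -16*sqrt(3) - 3.

(3 + 16*sqrt(3))/23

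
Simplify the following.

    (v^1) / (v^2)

Quotient: (v^-1)

1/v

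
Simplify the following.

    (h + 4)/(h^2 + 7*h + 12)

Factor: h^2 + 7*h + 12 = (h + 4)*(h + 3)
Cancel the common factor (h + 4).

1/(h + 3)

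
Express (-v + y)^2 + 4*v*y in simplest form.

Expanding gives v^2 + 2*v*y + y^2, a perfect square.

(v + y)^2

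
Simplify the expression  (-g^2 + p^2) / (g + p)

-g + p

Factor p^2 - g^2 and cancel (g + p).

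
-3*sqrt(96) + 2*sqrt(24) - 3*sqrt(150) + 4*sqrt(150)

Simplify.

-3*sqrt(6)

3*sqrt(96) = 12*sqrt(6); 2*sqrt(24) = 4*sqrt(6); 3*sqrt(150) = 15*sqrt(6); 4*sqrt(150) = 20*sqrt(6)
Combine: (-12 + 4 - 15 + 20)·sqrt(6) = -3*sqrt(6)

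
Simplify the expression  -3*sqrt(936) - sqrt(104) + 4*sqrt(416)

3*sqrt(936) = 18*sqrt(26); sqrt(104) = 2*sqrt(26); 4*sqrt(416) = 16*sqrt(26)
Combine: (-18 - 2 + 16)·sqrt(26) = -4*sqrt(26)

-4*sqrt(26)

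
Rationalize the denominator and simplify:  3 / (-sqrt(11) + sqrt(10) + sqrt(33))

(-48*sqrt(11) - 18*sqrt(33) + 51*sqrt(10) + 33*sqrt(30))/148

Group as (sqrt(10) + sqrt(33)) - sqrt(11); multiply by (sqrt(10) + sqrt(33)) + sqrt(11), then rationalise the remaining surd.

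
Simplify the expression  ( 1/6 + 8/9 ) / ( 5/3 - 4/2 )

Numerator: 1/6 + 8/9 = 19/18
Denominator: 5/3 - 4/2 = -1/3
Divide: (19/18) · (-3) = -19/6

-19/6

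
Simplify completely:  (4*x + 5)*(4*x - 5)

16*x**2 - 25

Product of conjugates: (P+Q)(P-Q) = P**2 - Q**2.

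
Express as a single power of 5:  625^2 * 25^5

625^2 = 5^8; 25^5 = 5^10
Combine exponents: 5^18

5^18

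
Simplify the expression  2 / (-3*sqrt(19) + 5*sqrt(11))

Multiply numerator and denominator by 3*sqrt(19) + 5*sqrt(11).
Denominator becomes 104; numerator becomes 6*sqrt(19) + 10*sqrt(11).

(3*sqrt(19) + 5*sqrt(11))/52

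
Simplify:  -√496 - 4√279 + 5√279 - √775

-6*√31

√496 = 4*√31; 4√279 = 12*√31; 5√279 = 15*√31; √775 = 5*√31
Combine: (-4 - 12 + 15 - 5)·√31 = -6*√31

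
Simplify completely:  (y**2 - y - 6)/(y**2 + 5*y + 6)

(y - 3)/(y + 3)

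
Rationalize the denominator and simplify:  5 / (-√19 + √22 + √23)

Group as (√22 + √23) - √19; multiply by (√22 + √23) + √19, then rationalise the remaining surd.

(-65*√19 + 45*√23 + 50*√22 + 5*√9614)/674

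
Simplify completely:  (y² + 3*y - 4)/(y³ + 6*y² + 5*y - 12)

Factor: y² + 3*y - 4 = (y + 4)·(y - 1);  y³ + 6*y² + 5*y - 12 = (y + 3)·(y - 1)·(y + 4)
Cancel the common factors (y + 4), (y - 1).

1/(y + 3)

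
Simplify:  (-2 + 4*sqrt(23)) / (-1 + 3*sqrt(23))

(-sqrt(23) + 137)/103

Multiply numerator and denominator by -3*sqrt(23) - 1.
Denominator becomes -206; numerator becomes -274 + 2*sqrt(23).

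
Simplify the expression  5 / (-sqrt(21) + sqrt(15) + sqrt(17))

(-55*sqrt(21) + 95*sqrt(17) + 115*sqrt(15) + 30*sqrt(595))/899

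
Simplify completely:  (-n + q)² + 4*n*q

(n + q)²

Expanding gives n² + 2*n*q + q², a perfect square.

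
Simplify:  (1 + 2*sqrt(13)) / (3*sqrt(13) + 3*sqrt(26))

Multiply numerator and denominator by -3*sqrt(26) + 3*sqrt(13).
Denominator becomes -117; numerator becomes -78*sqrt(2) - 3*sqrt(26) + 3*sqrt(13) + 78.

(-26 - sqrt(13) + sqrt(26) + 26*sqrt(2))/39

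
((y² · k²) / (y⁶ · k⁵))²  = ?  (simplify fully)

Inside the bracket: (y^-4) · (k^-3)
Raise to the power 2: (y^-8) · (k^-6)

1/(k⁶*y⁸)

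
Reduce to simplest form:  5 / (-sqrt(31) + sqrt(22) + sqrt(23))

(-35*sqrt(31) + 75*sqrt(23) + 80*sqrt(22) + 5*sqrt(15686))/914

Group as (sqrt(22) + sqrt(23)) - sqrt(31); multiply by (sqrt(22) + sqrt(23)) + sqrt(31), then rationalise the remaining surd.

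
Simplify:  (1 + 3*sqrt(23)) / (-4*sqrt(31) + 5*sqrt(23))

(4*sqrt(31) + 5*sqrt(23) + 12*sqrt(713) + 345)/79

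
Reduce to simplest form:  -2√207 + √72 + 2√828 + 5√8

16*√2 + 6*√23

2√207 = 6*√23; √72 = 6*√2; 2√828 = 12*√23; 5√8 = 10*√2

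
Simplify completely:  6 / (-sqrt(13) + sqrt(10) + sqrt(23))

(-30*sqrt(13) + 39*sqrt(10) + 3*sqrt(2990))/130

Group as (sqrt(10) + sqrt(23)) - sqrt(13); multiply by (sqrt(10) + sqrt(23)) + sqrt(13), then rationalise the remaining surd.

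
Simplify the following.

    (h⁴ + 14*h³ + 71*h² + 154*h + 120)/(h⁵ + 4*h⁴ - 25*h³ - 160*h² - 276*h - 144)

(h + 5)/(h² - 5*h - 6)

Factor: h⁴ + 14*h³ + 71*h² + 154*h + 120 = (h + 5)·(h + 2)·(h + 3)·(h + 4);  h⁵ + 4*h⁴ - 25*h³ - 160*h² - 276*h - 144 = (h + 2)·(h + 1)·(h - 6)·(h + 3)·(h + 4)
Cancel the common factors (h + 4), (h + 3), (h + 2).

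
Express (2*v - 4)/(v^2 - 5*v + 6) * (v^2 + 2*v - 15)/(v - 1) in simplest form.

Factor: 2*v - 4 = 2*(v - 2);  v^2 - 5*v + 6 = (v - 3)*(v - 2);  v^2 + 2*v - 15 = (v + 5)*(v - 3)
Cancel the common factors (v - 2), (v - 3).

(2*v + 10)/(v - 1)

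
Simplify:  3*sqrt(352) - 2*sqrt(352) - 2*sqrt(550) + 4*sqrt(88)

3*sqrt(352) = 12*sqrt(22); 2*sqrt(352) = 8*sqrt(22); 2*sqrt(550) = 10*sqrt(22); 4*sqrt(88) = 8*sqrt(22)
Combine: (12 - 8 - 10 + 8)·sqrt(22) = 2*sqrt(22)

2*sqrt(22)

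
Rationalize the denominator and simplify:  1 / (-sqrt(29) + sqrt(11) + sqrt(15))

(3*sqrt(29) + 25*sqrt(15) + 33*sqrt(11) + 2*sqrt(4785))/651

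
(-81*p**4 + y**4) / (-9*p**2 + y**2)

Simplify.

9*p**2 + y**2

-81*p**4 + y**4 factors as (-3*p + y)*(3*p + y)*(9*p**2 + y**2).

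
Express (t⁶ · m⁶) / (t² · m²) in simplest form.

Quotient: t⁴ · m⁴

m⁴*t⁴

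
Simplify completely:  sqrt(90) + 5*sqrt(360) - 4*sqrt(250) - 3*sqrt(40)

sqrt(90) = 3*sqrt(10); 5*sqrt(360) = 30*sqrt(10); 4*sqrt(250) = 20*sqrt(10); 3*sqrt(40) = 6*sqrt(10)
Combine: (3 + 30 - 20 - 6)·sqrt(10) = 7*sqrt(10)

7*sqrt(10)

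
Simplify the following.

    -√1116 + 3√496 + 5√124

16*√31

√1116 = 6*√31; 3√496 = 12*√31; 5√124 = 10*√31
Combine: (-6 + 12 + 10)·√31 = 16*√31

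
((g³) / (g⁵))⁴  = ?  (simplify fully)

Inside the bracket: (g^-2)
Raise to the power 4: (g^-8)

g^(-8)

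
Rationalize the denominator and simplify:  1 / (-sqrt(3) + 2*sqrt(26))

Multiply numerator and denominator by sqrt(3) + 2*sqrt(26).
Denominator becomes 101; numerator becomes sqrt(3) + 2*sqrt(26).

(sqrt(3) + 2*sqrt(26))/101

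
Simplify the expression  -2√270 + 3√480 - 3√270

-3*√30

2√270 = 6*√30; 3√480 = 12*√30; 3√270 = 9*√30
Combine: (-6 + 12 - 9)·√30 = -3*√30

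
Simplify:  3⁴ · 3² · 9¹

3^8

3⁴ = 3^4; 3² = 3^2; 9¹ = 3^2
Combine exponents: 3^8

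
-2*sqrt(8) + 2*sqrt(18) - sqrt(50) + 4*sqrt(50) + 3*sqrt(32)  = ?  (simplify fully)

2*sqrt(8) = 4*sqrt(2); 2*sqrt(18) = 6*sqrt(2); sqrt(50) = 5*sqrt(2); 4*sqrt(50) = 20*sqrt(2); 3*sqrt(32) = 12*sqrt(2)
Combine: (-4 + 6 - 5 + 20 + 12)·sqrt(2) = 29*sqrt(2)

29*sqrt(2)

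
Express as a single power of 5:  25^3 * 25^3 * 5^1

25^3 = 5^6; 25^3 = 5^6; 5^1 = 5^1
Combine exponents: 5^13

5^13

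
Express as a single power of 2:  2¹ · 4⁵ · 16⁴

2^27

2¹ = 2^1; 4⁵ = 2^10; 16⁴ = 2^16
Combine exponents: 2^27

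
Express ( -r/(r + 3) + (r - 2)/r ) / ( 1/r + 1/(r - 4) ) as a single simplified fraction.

(r^2 - 10*r + 24)/(2*r^2 + 2*r - 12)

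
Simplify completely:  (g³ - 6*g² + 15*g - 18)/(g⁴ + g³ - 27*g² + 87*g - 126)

Factor: g³ - 6*g² + 15*g - 18 = (g² - 3*g + 6)·(g - 3);  g⁴ + g³ - 27*g² + 87*g - 126 = (g + 7)·(g - 3)·(g² - 3*g + 6)
Cancel the common factors (g² - 3*g + 6), (g - 3).

1/(g + 7)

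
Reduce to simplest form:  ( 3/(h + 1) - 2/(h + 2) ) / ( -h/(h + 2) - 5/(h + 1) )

(-h - 4)/(h² + 6*h + 10)

Numerator: 3/(h + 1) - 2/(h + 2) = (h + 4)/(h² + 3*h + 2)
Denominator: -h/(h + 2) - 5/(h + 1) = (-h² - 6*h - 10)/(h² + 3*h + 2)
Divide: ((h + 4)/(h² + 3*h + 2)) · ((h² + 3*h + 2)/(-h² - 6*h - 10)) = (-h - 4)/(h² + 6*h + 10)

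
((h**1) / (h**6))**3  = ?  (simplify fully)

h**(-15)

Inside the bracket: (h**-5)
Raise to the power 3: (h**-15)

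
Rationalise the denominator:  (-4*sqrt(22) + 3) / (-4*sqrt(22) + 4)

Multiply numerator and denominator by 4 + 4*sqrt(22).
Denominator becomes -336; numerator becomes -340 - 4*sqrt(22).

(sqrt(22) + 85)/84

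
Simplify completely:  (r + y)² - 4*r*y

After expansion: r² - 2*r*y + y² — a perfect-square trinomial.

(r - y)²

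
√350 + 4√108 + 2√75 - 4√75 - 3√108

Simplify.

√350 = 5*√14; 4√108 = 24*√3; 2√75 = 10*√3; 4√75 = 20*√3; 3√108 = 18*√3

-4*√3 + 5*√14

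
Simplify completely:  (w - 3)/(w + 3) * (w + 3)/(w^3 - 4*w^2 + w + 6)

1/(w^2 - w - 2)

Factor: w^3 - 4*w^2 + w + 6 = (w - 2)*(w + 1)*(w - 3)
Cancel the common factors (w - 3), (w + 3).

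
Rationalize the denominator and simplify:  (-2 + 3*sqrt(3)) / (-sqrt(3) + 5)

Multiply numerator and denominator by sqrt(3) + 5.
Denominator becomes 22; numerator becomes -1 + 13*sqrt(3).

(-1 + 13*sqrt(3))/22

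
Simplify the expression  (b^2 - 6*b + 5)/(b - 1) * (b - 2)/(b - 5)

b - 2

Factor: b^2 - 6*b + 5 = (b - 1)*(b - 5)
Cancel the common factors (b - 1), (b - 5).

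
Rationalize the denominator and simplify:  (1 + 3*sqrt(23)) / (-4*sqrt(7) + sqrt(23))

(-12*sqrt(161) - 69 - 4*sqrt(7) - sqrt(23))/89

Multiply numerator and denominator by sqrt(23) + 4*sqrt(7).
Denominator becomes -89; numerator becomes sqrt(23) + 4*sqrt(7) + 69 + 12*sqrt(161).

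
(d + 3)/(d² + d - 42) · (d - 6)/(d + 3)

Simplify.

1/(d + 7)

Factor: d² + d - 42 = (d - 6)·(d + 7)
Cancel the common factors (d + 3), (d - 6).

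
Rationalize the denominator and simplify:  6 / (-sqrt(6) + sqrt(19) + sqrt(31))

(-22*sqrt(6) - 3*sqrt(31) + 9*sqrt(19) + sqrt(3534))/35

Group as (sqrt(19) + sqrt(31)) - sqrt(6); multiply by (sqrt(19) + sqrt(31)) + sqrt(6), then rationalise the remaining surd.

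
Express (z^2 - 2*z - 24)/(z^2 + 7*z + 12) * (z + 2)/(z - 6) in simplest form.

Factor: z^2 - 2*z - 24 = (z + 4)*(z - 6);  z^2 + 7*z + 12 = (z + 3)*(z + 4)
Cancel the common factors (z + 4), (z - 6).

(z + 2)/(z + 3)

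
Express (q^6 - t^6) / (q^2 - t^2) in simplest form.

q^4 + q^2*t^2 + t^4

Difference of sixth powers: factor out (q^2 - t^2).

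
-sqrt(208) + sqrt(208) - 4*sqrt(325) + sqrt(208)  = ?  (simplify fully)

-16*sqrt(13)

sqrt(208) = 4*sqrt(13); sqrt(208) = 4*sqrt(13); 4*sqrt(325) = 20*sqrt(13); sqrt(208) = 4*sqrt(13)
Combine: (-4 + 4 - 20 + 4)·sqrt(13) = -16*sqrt(13)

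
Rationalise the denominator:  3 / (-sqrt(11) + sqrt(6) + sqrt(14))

Group as (sqrt(6) + sqrt(14)) - sqrt(11); multiply by (sqrt(6) + sqrt(14)) + sqrt(11), then rationalise the remaining surd.

(-9*sqrt(11) + 3*sqrt(14) + 19*sqrt(6) + 4*sqrt(231))/85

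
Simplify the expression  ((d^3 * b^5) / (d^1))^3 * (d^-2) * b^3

Inside the bracket: d^2 * b^5
Raise to the power 3: d^6 * b^15
Multiply by (d^-2) * b^3: add exponents.

b^18*d^4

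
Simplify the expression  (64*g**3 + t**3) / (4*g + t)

16*g**2 - 4*g*t + t**2

Apply the sum-of-cubes factorisation and cancel (4*g + t).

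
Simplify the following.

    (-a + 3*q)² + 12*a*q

After expansion: a² + 6*a*q + 9*q² — a perfect-square trinomial.

(a + 3*q)²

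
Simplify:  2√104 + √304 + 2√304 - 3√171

3*√19 + 4*√26

2√104 = 4*√26; √304 = 4*√19; 2√304 = 8*√19; 3√171 = 9*√19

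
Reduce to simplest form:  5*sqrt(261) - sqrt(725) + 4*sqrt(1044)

34*sqrt(29)

5*sqrt(261) = 15*sqrt(29); sqrt(725) = 5*sqrt(29); 4*sqrt(1044) = 24*sqrt(29)
Combine: (15 - 5 + 24)·sqrt(29) = 34*sqrt(29)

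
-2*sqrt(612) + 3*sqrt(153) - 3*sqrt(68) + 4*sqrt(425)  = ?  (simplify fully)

11*sqrt(17)

2*sqrt(612) = 12*sqrt(17); 3*sqrt(153) = 9*sqrt(17); 3*sqrt(68) = 6*sqrt(17); 4*sqrt(425) = 20*sqrt(17)
Combine: (-12 + 9 - 6 + 20)·sqrt(17) = 11*sqrt(17)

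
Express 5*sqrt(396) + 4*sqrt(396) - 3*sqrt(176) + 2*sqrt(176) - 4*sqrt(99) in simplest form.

38*sqrt(11)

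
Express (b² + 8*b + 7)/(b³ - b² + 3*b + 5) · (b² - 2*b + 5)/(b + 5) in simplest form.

Factor: b² + 8*b + 7 = (b + 7)·(b + 1);  b³ - b² + 3*b + 5 = (b + 1)·(b² - 2*b + 5)
Cancel the common factors (b² - 2*b + 5), (b + 1).

(b + 7)/(b + 5)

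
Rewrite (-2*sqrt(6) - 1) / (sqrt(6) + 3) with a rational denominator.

(-5*sqrt(6) + 9)/3

Multiply numerator and denominator by -sqrt(6) + 3.
Denominator becomes 3; numerator becomes -5*sqrt(6) + 9.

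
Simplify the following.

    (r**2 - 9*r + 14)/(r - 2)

Factor: r**2 - 9*r + 14 = (r - 7)*(r - 2)
Cancel the common factor (r - 2).

r - 7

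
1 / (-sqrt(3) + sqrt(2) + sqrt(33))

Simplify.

Group as (sqrt(2) + sqrt(33)) - sqrt(3); multiply by (sqrt(2) + sqrt(33)) + sqrt(3), then rationalise the remaining surd.

(-17*sqrt(2) - 3*sqrt(22) + 16*sqrt(3) + 14*sqrt(33))/380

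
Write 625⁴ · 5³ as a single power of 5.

625⁴ = 5^16; 5³ = 5^3
Combine exponents: 5^19

5^19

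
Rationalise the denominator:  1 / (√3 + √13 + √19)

Group as (√3 + √19) + √13; multiply by (√3 + √19) - √13, then rationalise the remaining surd.

(-2*√741 - 3*√19 + 9*√13 + 29*√3)/147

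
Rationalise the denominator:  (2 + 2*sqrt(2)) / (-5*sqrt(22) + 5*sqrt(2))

(-2*sqrt(11) - sqrt(22) - 2 - sqrt(2))/50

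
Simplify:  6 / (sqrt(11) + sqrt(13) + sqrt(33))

(-132*sqrt(39) - 54*sqrt(33) + 186*sqrt(13) + 210*sqrt(11))/491

Group as (sqrt(11) + sqrt(13)) + sqrt(33); multiply by (sqrt(11) + sqrt(13)) - sqrt(33), then rationalise the remaining surd.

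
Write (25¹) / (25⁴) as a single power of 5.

5^(-6)

25¹ = 5^2; 25⁴ = 5^8
Combine exponents: 5^(-6)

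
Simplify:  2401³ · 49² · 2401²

7^24

2401³ = 7^12; 49² = 7^4; 2401² = 7^8
Combine exponents: 7^24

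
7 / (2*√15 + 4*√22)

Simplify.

(-7*√15 + 14*√22)/146

Multiply numerator and denominator by -2*√15 + 4*√22.
Denominator becomes 292; numerator becomes -14*√15 + 28*√22.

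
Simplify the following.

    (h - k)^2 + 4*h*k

(h + k)^2

Expanding gives h^2 + 2*h*k + k^2, a perfect square.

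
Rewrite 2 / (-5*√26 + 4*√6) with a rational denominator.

(-5*√26 - 4*√6)/277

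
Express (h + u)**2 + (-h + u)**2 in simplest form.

2*h**2 + 2*u**2

Write as f(u,h) + f(u,-h) and expand.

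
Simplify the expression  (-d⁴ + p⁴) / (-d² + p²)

d² + p²

Factor p^4 - d^4 and cancel (-d² + p²).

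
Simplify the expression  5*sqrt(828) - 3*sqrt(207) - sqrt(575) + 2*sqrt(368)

5*sqrt(828) = 30*sqrt(23); 3*sqrt(207) = 9*sqrt(23); sqrt(575) = 5*sqrt(23); 2*sqrt(368) = 8*sqrt(23)
Combine: (30 - 9 - 5 + 8)·sqrt(23) = 24*sqrt(23)

24*sqrt(23)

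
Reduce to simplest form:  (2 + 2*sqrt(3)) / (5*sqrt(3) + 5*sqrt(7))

Multiply numerator and denominator by -5*sqrt(7) + 5*sqrt(3).
Denominator becomes -100; numerator becomes -10*sqrt(21) - 10*sqrt(7) + 10*sqrt(3) + 30.

(-3 - sqrt(3) + sqrt(7) + sqrt(21))/10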